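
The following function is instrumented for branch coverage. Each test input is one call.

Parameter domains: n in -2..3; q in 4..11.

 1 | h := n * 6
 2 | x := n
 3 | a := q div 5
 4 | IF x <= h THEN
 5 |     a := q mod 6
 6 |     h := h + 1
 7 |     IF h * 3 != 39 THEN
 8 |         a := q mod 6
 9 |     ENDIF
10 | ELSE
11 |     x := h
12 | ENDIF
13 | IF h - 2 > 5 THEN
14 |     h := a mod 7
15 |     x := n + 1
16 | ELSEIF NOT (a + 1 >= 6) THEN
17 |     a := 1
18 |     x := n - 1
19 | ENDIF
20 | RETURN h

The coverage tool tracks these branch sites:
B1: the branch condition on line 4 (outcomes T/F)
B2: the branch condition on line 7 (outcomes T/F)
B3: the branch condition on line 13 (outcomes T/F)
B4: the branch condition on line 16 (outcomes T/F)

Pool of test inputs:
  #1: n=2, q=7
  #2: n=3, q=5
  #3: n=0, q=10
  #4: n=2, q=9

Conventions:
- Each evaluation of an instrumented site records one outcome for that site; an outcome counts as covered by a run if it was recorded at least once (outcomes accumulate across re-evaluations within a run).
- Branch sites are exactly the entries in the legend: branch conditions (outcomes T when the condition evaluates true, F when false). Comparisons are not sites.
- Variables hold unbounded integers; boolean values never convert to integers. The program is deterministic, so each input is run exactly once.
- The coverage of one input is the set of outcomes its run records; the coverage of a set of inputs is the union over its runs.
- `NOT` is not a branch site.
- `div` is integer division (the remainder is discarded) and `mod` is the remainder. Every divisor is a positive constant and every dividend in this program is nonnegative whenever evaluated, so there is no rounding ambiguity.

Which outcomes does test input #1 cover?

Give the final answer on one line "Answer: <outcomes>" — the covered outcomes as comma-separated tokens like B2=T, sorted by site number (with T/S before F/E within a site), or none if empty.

Running input #1 (n=2, q=7), event by event:
  B1->T, B2->F, B3->T
distinct outcomes covered: B1=T, B2=F, B3=T

Answer: B1=T, B2=F, B3=T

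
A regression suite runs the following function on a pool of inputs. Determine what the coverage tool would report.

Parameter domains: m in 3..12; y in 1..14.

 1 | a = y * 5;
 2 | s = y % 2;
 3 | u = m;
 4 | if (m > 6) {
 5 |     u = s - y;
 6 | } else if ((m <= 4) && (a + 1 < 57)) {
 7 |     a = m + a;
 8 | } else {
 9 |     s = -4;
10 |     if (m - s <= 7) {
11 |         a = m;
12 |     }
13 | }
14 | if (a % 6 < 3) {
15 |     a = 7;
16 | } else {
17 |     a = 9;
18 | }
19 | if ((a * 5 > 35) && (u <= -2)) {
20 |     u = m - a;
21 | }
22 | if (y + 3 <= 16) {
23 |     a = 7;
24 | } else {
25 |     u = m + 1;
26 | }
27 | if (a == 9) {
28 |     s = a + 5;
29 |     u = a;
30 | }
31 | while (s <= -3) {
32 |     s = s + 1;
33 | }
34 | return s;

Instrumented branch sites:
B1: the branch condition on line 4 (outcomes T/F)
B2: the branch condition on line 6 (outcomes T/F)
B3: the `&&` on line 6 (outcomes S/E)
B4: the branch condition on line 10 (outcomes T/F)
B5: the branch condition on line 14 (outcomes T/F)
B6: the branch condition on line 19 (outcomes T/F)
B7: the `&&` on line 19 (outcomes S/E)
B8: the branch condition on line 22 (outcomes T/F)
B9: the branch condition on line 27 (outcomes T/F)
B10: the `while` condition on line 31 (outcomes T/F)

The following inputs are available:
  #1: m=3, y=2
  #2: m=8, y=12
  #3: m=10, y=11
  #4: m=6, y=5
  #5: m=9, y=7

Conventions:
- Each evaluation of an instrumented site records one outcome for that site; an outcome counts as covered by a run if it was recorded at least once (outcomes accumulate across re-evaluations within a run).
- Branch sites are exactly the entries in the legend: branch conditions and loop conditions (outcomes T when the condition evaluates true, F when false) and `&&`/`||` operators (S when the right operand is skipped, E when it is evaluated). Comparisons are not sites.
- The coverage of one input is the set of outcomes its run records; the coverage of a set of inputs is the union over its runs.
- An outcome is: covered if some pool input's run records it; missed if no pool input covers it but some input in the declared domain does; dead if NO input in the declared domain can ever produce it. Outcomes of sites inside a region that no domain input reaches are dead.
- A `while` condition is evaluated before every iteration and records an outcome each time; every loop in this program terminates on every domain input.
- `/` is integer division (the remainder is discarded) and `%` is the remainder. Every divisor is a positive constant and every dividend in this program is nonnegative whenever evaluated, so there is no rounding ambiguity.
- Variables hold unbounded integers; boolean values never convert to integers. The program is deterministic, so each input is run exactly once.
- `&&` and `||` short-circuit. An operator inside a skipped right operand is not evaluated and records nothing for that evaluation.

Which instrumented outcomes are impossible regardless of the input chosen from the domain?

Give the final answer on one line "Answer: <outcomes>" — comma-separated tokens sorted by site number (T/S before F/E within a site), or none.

exhaustive pass over the 140-input domain:
  reachable outcomes have witnesses, e.g. B1=T (e.g. m=7, y=1), B1=F (e.g. m=3, y=1), B2=T (e.g. m=3, y=1), B2=F (e.g. m=3, y=12)

Answer: none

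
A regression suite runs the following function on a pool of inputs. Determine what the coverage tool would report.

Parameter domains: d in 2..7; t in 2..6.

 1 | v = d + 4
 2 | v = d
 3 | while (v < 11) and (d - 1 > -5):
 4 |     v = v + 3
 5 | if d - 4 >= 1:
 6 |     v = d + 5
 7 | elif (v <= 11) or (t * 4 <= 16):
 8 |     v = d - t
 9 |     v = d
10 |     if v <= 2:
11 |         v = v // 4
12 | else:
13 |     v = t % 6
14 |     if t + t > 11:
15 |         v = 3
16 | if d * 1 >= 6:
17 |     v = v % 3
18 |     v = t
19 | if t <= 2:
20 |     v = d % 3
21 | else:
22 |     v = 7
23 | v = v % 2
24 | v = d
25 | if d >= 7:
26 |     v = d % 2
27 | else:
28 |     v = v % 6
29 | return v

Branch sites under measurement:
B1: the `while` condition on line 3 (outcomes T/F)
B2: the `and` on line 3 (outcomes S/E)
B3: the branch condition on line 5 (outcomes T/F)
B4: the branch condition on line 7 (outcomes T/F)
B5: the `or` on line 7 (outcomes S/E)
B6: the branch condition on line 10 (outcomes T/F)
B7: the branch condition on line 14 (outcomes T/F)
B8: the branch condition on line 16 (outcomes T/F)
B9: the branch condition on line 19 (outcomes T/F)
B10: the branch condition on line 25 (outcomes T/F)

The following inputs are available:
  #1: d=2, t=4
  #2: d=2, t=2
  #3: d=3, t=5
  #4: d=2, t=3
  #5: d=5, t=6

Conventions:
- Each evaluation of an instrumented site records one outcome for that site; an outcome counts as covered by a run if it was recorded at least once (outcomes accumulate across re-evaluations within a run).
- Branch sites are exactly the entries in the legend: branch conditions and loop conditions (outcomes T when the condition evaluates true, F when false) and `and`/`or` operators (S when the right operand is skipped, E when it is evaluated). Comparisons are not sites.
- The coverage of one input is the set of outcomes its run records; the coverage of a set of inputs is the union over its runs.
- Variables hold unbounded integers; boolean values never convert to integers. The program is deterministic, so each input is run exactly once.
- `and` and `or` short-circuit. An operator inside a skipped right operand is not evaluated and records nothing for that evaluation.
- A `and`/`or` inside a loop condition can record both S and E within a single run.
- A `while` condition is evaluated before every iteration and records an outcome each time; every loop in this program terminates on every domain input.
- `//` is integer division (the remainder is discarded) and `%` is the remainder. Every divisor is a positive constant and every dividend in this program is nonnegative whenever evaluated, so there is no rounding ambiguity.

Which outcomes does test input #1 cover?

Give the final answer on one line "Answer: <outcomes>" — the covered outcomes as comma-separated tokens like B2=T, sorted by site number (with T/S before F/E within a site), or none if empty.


Event log for input #1 (d=2, t=4):
  B2->E, B1->T, B2->E, B1->T, B2->E, B1->T, B2->S, B1->F, B3->F, B5->S
  B4->T, B6->T, B8->F, B9->F, B10->F
as a set, this run covers: B1=T, B1=F, B2=S, B2=E, B3=F, B4=T, B5=S, B6=T, B8=F, B9=F, B10=F
Answer: B1=T, B1=F, B2=S, B2=E, B3=F, B4=T, B5=S, B6=T, B8=F, B9=F, B10=F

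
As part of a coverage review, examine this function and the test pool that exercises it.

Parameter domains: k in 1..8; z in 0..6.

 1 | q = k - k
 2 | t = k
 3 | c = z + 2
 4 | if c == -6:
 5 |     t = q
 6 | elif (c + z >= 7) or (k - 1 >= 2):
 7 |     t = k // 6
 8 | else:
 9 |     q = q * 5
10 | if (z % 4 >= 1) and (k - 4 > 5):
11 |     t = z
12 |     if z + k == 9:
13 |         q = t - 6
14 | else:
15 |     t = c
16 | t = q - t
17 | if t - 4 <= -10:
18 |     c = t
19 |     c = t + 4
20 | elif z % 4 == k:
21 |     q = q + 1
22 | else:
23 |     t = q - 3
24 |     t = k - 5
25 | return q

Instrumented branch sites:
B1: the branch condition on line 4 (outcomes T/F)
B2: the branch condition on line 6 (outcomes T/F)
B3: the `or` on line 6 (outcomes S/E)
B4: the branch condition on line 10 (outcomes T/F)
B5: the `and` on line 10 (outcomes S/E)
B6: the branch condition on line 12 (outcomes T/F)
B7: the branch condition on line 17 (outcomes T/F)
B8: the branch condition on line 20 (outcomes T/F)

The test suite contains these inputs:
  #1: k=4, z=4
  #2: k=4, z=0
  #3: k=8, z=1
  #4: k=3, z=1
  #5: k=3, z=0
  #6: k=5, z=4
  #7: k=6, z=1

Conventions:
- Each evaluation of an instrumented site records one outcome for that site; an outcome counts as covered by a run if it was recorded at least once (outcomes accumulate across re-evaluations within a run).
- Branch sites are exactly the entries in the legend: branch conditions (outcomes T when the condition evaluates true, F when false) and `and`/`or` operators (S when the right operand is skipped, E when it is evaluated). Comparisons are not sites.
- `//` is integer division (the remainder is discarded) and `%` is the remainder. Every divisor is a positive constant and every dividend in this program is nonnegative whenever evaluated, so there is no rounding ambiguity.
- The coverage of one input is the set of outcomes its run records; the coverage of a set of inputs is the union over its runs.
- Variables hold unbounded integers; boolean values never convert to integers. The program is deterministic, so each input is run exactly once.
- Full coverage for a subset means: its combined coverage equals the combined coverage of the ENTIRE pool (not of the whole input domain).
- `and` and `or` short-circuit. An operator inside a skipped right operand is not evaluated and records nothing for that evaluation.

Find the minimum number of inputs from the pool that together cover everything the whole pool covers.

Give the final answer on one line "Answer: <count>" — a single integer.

run #1 (k=4, z=4) runs B1->F, B3->S, B2->T, B5->S, B4->F, B7->T; records B1=F, B2=T, B3=S, B4=F, B5=S, B7=T
run #2 (k=4, z=0) runs B1->F, B3->E, B2->T, B5->S, B4->F, B7->F, B8->F; records B1=F, B2=T, B3=E, B4=F, B5=S, B7=F, B8=F
run #3 (k=8, z=1) runs B1->F, B3->E, B2->T, B5->E, B4->F, B7->F, B8->F; records B1=F, B2=T, B3=E, B4=F, B5=E, B7=F, B8=F
run #4 (k=3, z=1) runs B1->F, B3->E, B2->T, B5->E, B4->F, B7->F, B8->F; records B1=F, B2=T, B3=E, B4=F, B5=E, B7=F, B8=F
run #5 (k=3, z=0) runs B1->F, B3->E, B2->T, B5->S, B4->F, B7->F, B8->F; records B1=F, B2=T, B3=E, B4=F, B5=S, B7=F, B8=F
run #6 (k=5, z=4) runs B1->F, B3->S, B2->T, B5->S, B4->F, B7->T; records B1=F, B2=T, B3=S, B4=F, B5=S, B7=T
run #7 (k=6, z=1) runs B1->F, B3->E, B2->T, B5->E, B4->F, B7->F, B8->F; records B1=F, B2=T, B3=E, B4=F, B5=E, B7=F, B8=F
pool-wide coverage (10 outcomes): B1=F, B2=T, B3=S, B3=E, B4=F, B5=S, B5=E, B7=T, B7=F, B8=F
size 1 is not enough: best union over all size-1 subsets is 7/10
inputs {1, 3} (size 2) cover everything; no size-2 subset with a lexicographically smaller index list covers all 10

Answer: 2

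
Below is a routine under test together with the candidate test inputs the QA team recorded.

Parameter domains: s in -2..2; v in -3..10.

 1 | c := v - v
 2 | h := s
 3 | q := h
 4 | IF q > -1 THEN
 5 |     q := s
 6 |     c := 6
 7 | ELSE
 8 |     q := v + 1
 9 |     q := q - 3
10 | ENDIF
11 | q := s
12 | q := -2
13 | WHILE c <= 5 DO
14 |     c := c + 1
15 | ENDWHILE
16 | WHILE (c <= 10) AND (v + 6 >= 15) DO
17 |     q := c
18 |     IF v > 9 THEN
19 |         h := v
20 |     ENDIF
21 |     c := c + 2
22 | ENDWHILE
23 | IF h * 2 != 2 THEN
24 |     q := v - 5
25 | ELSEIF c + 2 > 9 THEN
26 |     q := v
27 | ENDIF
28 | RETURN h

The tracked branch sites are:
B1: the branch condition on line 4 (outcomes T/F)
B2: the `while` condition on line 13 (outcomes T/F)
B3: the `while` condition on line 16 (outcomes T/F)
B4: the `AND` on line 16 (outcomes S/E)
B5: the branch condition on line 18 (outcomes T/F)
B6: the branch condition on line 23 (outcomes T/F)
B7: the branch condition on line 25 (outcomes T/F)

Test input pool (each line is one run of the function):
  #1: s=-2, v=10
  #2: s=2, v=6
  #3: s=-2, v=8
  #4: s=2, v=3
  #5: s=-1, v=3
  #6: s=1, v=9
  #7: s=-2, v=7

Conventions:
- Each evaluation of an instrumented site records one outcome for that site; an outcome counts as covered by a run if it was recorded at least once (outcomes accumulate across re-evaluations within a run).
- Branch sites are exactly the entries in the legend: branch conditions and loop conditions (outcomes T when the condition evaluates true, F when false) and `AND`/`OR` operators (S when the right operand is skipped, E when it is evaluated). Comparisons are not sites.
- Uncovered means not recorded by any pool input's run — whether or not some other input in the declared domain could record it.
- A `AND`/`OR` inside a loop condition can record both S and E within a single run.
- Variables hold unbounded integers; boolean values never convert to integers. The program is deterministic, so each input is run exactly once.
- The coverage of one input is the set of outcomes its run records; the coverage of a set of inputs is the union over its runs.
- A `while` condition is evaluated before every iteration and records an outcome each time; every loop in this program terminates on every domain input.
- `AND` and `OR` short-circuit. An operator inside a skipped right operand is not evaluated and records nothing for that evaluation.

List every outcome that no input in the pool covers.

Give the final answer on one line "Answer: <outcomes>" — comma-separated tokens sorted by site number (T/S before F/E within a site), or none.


test 1 (s=-2, v=10) hits B1=F, B2=T, B2=F, B3=T, B3=F, B4=S, B4=E, B5=T, B6=T
test 2 (s=2, v=6) hits B1=T, B2=F, B3=F, B4=E, B6=T
test 3 (s=-2, v=8) hits B1=F, B2=T, B2=F, B3=F, B4=E, B6=T
test 4 (s=2, v=3) hits B1=T, B2=F, B3=F, B4=E, B6=T
test 5 (s=-1, v=3) hits B1=F, B2=T, B2=F, B3=F, B4=E, B6=T
test 6 (s=1, v=9) hits B1=T, B2=F, B3=T, B3=F, B4=S, B4=E, B5=F, B6=F, B7=T
test 7 (s=-2, v=7) hits B1=F, B2=T, B2=F, B3=F, B4=E, B6=T
union over the pool: B1=T, B1=F, B2=T, B2=F, B3=T, B3=F, B4=S, B4=E, B5=T, B5=F, B6=T, B6=F, B7=T
uncovered (1 of 14): B7=F
Answer: B7=F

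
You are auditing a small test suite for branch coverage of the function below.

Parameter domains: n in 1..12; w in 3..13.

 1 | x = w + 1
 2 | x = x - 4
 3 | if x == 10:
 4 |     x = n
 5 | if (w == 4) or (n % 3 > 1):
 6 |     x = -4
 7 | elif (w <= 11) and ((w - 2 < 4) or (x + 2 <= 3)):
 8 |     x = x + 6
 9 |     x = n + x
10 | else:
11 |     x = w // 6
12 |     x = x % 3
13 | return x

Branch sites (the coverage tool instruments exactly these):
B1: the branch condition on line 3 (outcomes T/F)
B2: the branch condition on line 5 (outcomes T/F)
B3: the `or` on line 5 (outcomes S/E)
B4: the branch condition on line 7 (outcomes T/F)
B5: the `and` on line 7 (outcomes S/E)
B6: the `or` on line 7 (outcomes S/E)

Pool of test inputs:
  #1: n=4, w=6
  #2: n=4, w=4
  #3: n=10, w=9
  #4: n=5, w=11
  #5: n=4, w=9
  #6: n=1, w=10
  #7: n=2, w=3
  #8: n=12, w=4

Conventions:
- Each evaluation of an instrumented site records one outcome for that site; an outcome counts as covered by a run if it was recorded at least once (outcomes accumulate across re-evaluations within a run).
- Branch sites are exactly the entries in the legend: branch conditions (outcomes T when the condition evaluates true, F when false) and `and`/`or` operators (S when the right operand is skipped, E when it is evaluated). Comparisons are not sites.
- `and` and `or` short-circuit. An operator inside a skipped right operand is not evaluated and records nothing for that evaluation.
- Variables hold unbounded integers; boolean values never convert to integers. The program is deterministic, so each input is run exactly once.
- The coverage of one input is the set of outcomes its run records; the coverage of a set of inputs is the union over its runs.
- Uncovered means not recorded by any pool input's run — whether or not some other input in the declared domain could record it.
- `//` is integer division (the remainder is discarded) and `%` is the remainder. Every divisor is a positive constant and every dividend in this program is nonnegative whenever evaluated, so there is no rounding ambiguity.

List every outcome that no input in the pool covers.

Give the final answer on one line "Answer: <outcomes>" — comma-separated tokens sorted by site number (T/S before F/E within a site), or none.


run #1 (n=4, w=6) runs B1->F, B3->E, B2->F, B5->E, B6->E, B4->F; records B1=F, B2=F, B3=E, B4=F, B5=E, B6=E
run #2 (n=4, w=4) runs B1->F, B3->S, B2->T; records B1=F, B2=T, B3=S
run #3 (n=10, w=9) runs B1->F, B3->E, B2->F, B5->E, B6->E, B4->F; records B1=F, B2=F, B3=E, B4=F, B5=E, B6=E
run #4 (n=5, w=11) runs B1->F, B3->E, B2->T; records B1=F, B2=T, B3=E
run #5 (n=4, w=9) runs B1->F, B3->E, B2->F, B5->E, B6->E, B4->F; records B1=F, B2=F, B3=E, B4=F, B5=E, B6=E
run #6 (n=1, w=10) runs B1->F, B3->E, B2->F, B5->E, B6->E, B4->F; records B1=F, B2=F, B3=E, B4=F, B5=E, B6=E
run #7 (n=2, w=3) runs B1->F, B3->E, B2->T; records B1=F, B2=T, B3=E
run #8 (n=12, w=4) runs B1->F, B3->S, B2->T; records B1=F, B2=T, B3=S
union over the pool: B1=F, B2=T, B2=F, B3=S, B3=E, B4=F, B5=E, B6=E
uncovered (4 of 12): B1=T, B4=T, B5=S, B6=S
Answer: B1=T, B4=T, B5=S, B6=S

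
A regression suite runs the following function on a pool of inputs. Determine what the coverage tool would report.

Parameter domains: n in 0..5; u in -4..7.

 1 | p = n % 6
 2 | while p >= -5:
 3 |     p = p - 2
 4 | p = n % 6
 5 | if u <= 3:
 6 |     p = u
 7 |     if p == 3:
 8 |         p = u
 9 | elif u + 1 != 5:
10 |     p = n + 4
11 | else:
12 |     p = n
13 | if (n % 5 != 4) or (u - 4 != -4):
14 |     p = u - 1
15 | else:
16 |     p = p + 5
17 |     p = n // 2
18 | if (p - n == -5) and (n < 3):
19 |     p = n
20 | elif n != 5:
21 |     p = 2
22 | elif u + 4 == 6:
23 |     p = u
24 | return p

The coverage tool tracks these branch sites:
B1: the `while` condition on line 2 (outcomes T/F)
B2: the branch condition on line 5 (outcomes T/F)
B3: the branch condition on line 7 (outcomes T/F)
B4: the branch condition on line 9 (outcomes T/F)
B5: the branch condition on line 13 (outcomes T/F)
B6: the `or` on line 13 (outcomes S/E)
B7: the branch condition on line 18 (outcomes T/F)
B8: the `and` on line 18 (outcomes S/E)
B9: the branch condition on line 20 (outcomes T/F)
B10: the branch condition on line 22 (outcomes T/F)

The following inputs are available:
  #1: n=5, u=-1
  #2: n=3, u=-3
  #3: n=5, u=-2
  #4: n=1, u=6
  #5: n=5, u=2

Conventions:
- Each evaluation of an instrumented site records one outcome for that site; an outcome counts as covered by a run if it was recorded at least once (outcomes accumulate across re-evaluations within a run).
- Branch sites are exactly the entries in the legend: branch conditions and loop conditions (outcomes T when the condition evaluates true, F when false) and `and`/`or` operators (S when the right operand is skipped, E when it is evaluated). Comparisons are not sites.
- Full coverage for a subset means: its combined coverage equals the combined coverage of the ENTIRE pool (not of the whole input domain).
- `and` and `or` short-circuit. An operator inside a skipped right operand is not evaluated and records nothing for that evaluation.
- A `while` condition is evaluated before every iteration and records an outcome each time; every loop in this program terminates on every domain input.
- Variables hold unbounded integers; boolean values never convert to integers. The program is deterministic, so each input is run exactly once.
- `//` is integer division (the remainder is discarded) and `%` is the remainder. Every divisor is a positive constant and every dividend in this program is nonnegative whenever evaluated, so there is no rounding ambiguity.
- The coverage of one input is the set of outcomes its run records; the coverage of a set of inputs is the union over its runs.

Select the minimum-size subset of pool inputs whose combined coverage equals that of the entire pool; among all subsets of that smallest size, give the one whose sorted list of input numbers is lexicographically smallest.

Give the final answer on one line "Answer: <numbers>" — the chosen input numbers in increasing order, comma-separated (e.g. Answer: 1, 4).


run #1 (n=5, u=-1) runs B1->T, B1->T, B1->T, B1->T, B1->T, B1->T, B1->F, B2->T, B3->F, B6->S, B5->T, B8->S, B7->F, B9->F, ...; records B1=T, B1=F, B2=T, B3=F, B5=T, B6=S, B7=F, B8=S, B9=F, B10=F
run #2 (n=3, u=-3) runs B1->T, B1->T, B1->T, B1->T, B1->T, B1->F, B2->T, B3->F, B6->S, B5->T, B8->S, B7->F, B9->T; records B1=T, B1=F, B2=T, B3=F, B5=T, B6=S, B7=F, B8=S, B9=T
run #3 (n=5, u=-2) runs B1->T, B1->T, B1->T, B1->T, B1->T, B1->T, B1->F, B2->T, B3->F, B6->S, B5->T, B8->S, B7->F, B9->F, ...; records B1=T, B1=F, B2=T, B3=F, B5=T, B6=S, B7=F, B8=S, B9=F, B10=F
run #4 (n=1, u=6) runs B1->T, B1->T, B1->T, B1->T, B1->F, B2->F, B4->T, B6->S, B5->T, B8->S, B7->F, B9->T; records B1=T, B1=F, B2=F, B4=T, B5=T, B6=S, B7=F, B8=S, B9=T
run #5 (n=5, u=2) runs B1->T, B1->T, B1->T, B1->T, B1->T, B1->T, B1->F, B2->T, B3->F, B6->S, B5->T, B8->S, B7->F, B9->F, ...; records B1=T, B1=F, B2=T, B3=F, B5=T, B6=S, B7=F, B8=S, B9=F, B10=T
together the pool reaches 14 outcomes: B1=T, B1=F, B2=T, B2=F, B3=F, B4=T, B5=T, B6=S, B7=F, B8=S, B9=T, B9=F, B10=T, B10=F
checked all size-1 subsets: none covers 14 outcomes (max 10/14)
checked all size-2 subsets: none covers 14 outcomes (max 13/14)
size 3: inputs {1, 4, 5} cover all 14 outcomes, and no lexicographically smaller subset of this size does
Answer: 1, 4, 5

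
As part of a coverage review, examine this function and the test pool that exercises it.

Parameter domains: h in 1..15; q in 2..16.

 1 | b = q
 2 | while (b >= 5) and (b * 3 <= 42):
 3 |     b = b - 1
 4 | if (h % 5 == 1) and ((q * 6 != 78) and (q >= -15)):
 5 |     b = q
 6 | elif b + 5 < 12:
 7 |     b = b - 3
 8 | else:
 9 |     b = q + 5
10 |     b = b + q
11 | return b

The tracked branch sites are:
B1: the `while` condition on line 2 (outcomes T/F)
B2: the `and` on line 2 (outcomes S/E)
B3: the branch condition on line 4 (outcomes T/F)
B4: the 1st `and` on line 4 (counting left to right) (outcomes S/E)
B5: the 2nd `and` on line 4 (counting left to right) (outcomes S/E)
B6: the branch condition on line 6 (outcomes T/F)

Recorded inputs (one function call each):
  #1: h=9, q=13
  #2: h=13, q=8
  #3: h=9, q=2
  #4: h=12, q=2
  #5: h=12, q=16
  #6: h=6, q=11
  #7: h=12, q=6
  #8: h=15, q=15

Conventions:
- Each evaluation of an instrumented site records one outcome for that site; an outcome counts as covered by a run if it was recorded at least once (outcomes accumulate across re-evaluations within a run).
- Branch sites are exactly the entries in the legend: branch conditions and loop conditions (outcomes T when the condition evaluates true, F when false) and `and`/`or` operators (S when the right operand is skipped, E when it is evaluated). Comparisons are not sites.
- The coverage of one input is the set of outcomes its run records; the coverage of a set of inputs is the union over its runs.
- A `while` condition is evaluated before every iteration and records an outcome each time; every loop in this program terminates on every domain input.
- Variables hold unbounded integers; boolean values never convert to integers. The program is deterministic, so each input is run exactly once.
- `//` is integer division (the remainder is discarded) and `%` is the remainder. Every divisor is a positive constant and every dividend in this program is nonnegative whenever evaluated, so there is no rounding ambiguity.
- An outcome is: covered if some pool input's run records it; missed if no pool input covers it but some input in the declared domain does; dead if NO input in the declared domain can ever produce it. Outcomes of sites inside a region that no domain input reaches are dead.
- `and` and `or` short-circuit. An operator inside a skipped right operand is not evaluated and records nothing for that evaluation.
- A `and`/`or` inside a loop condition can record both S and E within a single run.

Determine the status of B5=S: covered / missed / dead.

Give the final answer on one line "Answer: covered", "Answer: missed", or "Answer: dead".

no pool input records B5=S
but domain input (h=1, q=13) does record it -> reachable, so missed

Answer: missed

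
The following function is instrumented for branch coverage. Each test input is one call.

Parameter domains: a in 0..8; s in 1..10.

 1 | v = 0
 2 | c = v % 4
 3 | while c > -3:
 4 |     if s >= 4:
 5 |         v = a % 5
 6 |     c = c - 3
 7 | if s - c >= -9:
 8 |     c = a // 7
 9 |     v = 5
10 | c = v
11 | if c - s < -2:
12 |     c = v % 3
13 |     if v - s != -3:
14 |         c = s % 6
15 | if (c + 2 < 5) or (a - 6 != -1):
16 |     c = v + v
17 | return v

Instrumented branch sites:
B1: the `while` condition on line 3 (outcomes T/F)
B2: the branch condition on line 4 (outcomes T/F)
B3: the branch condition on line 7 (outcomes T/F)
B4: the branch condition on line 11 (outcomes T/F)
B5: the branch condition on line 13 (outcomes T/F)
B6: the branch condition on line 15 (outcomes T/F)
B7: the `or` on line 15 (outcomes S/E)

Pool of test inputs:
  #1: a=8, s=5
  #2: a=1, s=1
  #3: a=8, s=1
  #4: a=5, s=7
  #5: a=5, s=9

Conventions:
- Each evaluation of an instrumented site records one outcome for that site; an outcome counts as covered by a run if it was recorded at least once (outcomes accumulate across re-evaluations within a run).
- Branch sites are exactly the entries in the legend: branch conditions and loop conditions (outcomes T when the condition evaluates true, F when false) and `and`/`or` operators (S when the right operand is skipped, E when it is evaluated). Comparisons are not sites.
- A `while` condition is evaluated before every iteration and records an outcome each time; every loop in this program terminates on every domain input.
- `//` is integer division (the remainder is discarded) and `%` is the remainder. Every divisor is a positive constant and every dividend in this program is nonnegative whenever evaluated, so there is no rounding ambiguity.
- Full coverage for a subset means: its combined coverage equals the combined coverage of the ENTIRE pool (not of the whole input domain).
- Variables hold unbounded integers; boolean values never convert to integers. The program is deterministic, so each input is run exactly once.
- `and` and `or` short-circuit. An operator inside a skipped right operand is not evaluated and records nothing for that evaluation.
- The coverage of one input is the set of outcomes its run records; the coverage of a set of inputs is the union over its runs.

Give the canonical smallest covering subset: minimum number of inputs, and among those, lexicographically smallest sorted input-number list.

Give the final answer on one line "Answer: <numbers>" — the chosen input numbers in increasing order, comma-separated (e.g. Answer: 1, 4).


test 1 (a=8, s=5) fires B1->T, B2->T, B1->F, B3->T, B4->F, B7->E, B6->T; hits B1=T, B1=F, B2=T, B3=T, B4=F, B6=T, B7=E
test 2 (a=1, s=1) fires B1->T, B2->F, B1->F, B3->T, B4->F, B7->E, B6->T; hits B1=T, B1=F, B2=F, B3=T, B4=F, B6=T, B7=E
test 3 (a=8, s=1) fires B1->T, B2->F, B1->F, B3->T, B4->F, B7->E, B6->T; hits B1=T, B1=F, B2=F, B3=T, B4=F, B6=T, B7=E
test 4 (a=5, s=7) fires B1->T, B2->T, B1->F, B3->T, B4->F, B7->E, B6->F; hits B1=T, B1=F, B2=T, B3=T, B4=F, B6=F, B7=E
test 5 (a=5, s=9) fires B1->T, B2->T, B1->F, B3->T, B4->T, B5->T, B7->E, B6->F; hits B1=T, B1=F, B2=T, B3=T, B4=T, B5=T, B6=F, B7=E
together the pool reaches 11 outcomes: B1=T, B1=F, B2=T, B2=F, B3=T, B4=T, B4=F, B5=T, B6=T, B6=F, B7=E
size 1 is not enough: best union over all size-1 subsets is 8/11
the canonical winner is {2, 5}: size 2, full 11-outcome coverage, earliest index list among size-2 covers
Answer: 2, 5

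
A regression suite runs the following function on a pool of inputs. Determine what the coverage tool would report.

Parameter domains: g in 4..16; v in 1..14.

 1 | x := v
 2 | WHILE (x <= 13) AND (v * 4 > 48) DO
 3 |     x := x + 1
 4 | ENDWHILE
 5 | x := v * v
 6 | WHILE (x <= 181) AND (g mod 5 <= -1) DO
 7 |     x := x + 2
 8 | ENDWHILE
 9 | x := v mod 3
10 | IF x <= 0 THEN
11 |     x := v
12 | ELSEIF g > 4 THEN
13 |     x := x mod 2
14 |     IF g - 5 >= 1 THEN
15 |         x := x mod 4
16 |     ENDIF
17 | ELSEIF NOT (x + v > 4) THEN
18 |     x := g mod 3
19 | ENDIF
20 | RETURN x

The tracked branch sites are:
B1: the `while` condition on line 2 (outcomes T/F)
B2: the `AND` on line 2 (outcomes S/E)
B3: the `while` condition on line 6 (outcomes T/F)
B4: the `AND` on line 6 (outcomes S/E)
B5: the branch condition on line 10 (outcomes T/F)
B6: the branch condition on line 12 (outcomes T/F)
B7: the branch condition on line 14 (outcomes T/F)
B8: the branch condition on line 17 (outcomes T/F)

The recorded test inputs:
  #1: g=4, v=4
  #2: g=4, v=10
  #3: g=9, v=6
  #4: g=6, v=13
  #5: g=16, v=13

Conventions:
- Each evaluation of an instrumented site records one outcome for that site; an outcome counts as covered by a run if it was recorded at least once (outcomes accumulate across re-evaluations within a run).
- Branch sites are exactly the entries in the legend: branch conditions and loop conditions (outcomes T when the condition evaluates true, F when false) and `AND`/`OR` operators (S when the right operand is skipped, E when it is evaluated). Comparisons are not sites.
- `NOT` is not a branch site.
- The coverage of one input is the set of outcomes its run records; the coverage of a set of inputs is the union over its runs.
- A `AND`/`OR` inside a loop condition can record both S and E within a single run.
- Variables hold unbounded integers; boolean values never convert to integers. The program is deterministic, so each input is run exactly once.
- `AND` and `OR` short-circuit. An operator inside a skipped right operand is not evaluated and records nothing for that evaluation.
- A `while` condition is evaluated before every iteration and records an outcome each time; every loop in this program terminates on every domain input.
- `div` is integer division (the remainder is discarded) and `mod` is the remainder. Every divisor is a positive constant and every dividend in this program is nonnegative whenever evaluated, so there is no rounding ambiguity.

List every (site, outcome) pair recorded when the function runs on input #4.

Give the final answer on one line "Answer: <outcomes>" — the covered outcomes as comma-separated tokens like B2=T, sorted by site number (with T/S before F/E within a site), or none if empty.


Event log for input #4 (g=6, v=13):
  B2->E, B1->T, B2->S, B1->F, B4->E, B3->F, B5->F, B6->T, B7->T
as a set, this run covers: B1=T, B1=F, B2=S, B2=E, B3=F, B4=E, B5=F, B6=T, B7=T
Answer: B1=T, B1=F, B2=S, B2=E, B3=F, B4=E, B5=F, B6=T, B7=T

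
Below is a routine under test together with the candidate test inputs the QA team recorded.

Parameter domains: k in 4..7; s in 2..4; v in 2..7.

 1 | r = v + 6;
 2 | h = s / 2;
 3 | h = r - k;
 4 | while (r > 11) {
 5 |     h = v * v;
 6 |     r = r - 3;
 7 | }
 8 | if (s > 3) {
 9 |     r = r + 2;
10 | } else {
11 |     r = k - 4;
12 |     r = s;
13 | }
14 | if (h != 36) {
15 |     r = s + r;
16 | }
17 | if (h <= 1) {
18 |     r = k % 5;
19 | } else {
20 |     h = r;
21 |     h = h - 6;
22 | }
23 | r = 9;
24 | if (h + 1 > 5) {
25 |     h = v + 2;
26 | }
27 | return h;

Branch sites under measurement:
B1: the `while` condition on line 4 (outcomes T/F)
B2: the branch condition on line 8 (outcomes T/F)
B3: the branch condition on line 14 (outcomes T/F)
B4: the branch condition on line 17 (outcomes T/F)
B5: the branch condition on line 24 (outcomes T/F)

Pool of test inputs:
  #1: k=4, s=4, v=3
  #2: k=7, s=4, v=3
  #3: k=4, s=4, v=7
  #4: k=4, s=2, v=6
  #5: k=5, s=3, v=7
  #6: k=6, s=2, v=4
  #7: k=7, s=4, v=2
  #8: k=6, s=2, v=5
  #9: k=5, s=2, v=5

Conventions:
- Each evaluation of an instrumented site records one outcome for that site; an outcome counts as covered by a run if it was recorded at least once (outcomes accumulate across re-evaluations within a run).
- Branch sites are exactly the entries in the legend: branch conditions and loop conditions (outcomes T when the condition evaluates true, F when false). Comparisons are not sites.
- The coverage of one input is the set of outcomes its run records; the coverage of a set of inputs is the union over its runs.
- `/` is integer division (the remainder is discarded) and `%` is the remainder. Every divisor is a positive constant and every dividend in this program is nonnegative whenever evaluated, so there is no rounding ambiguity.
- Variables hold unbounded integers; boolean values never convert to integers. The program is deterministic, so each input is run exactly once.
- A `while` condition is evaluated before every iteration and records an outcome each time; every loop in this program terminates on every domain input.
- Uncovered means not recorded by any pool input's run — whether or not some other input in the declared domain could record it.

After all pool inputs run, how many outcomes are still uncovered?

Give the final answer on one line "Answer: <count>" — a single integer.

input #1 (k=4, s=4, v=3): events B1->F, B2->T, B3->T, B4->F, B5->T; covers B1=F, B2=T, B3=T, B4=F, B5=T
input #2 (k=7, s=4, v=3): events B1->F, B2->T, B3->T, B4->F, B5->T; covers B1=F, B2=T, B3=T, B4=F, B5=T
input #3 (k=4, s=4, v=7): events B1->T, B1->F, B2->T, B3->T, B4->F, B5->T; covers B1=T, B1=F, B2=T, B3=T, B4=F, B5=T
input #4 (k=4, s=2, v=6): events B1->T, B1->F, B2->F, B3->F, B4->F, B5->F; covers B1=T, B1=F, B2=F, B3=F, B4=F, B5=F
input #5 (k=5, s=3, v=7): events B1->T, B1->F, B2->F, B3->T, B4->F, B5->F; covers B1=T, B1=F, B2=F, B3=T, B4=F, B5=F
input #6 (k=6, s=2, v=4): events B1->F, B2->F, B3->T, B4->F, B5->F; covers B1=F, B2=F, B3=T, B4=F, B5=F
input #7 (k=7, s=4, v=2): events B1->F, B2->T, B3->T, B4->T, B5->F; covers B1=F, B2=T, B3=T, B4=T, B5=F
input #8 (k=6, s=2, v=5): events B1->F, B2->F, B3->T, B4->F, B5->F; covers B1=F, B2=F, B3=T, B4=F, B5=F
input #9 (k=5, s=2, v=5): events B1->F, B2->F, B3->T, B4->F, B5->F; covers B1=F, B2=F, B3=T, B4=F, B5=F
union over the pool: B1=T, B1=F, B2=T, B2=F, B3=T, B3=F, B4=T, B4=F, B5=T, B5=F
uncovered (0 of 10): none

Answer: 0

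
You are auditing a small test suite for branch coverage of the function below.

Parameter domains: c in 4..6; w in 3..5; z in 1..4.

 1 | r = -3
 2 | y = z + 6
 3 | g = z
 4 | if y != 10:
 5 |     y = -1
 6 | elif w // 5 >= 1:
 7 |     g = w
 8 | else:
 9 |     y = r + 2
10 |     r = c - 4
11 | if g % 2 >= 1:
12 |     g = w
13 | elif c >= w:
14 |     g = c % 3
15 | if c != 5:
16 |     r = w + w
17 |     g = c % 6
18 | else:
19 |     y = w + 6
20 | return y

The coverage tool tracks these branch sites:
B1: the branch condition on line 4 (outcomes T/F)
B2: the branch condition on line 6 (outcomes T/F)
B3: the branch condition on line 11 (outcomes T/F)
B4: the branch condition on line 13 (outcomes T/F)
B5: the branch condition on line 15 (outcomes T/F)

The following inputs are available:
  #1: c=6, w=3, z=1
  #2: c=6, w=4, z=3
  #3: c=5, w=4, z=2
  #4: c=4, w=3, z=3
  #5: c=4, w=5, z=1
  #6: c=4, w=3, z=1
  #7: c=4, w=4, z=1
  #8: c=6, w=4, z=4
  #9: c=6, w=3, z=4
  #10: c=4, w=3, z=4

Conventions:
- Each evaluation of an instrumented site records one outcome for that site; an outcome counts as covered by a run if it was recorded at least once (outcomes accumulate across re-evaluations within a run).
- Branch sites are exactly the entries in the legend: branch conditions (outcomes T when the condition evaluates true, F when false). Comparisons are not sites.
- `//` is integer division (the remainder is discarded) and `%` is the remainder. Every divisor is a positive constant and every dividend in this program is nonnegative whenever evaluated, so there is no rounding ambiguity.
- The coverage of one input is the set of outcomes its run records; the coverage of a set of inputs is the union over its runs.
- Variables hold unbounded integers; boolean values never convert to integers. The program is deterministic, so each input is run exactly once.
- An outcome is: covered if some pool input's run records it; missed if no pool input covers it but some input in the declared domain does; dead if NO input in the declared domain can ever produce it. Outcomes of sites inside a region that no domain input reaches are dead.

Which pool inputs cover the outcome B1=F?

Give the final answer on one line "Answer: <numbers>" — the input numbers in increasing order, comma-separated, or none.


input #1 (c=6, w=3, z=1): does not record B1=F
input #2 (c=6, w=4, z=3): does not record B1=F
input #3 (c=5, w=4, z=2): does not record B1=F
input #4 (c=4, w=3, z=3): does not record B1=F
input #5 (c=4, w=5, z=1): does not record B1=F
input #6 (c=4, w=3, z=1): does not record B1=F
input #7 (c=4, w=4, z=1): does not record B1=F
input #8 (c=6, w=4, z=4): records B1=F
input #9 (c=6, w=3, z=4): records B1=F
input #10 (c=4, w=3, z=4): records B1=F
Answer: 8, 9, 10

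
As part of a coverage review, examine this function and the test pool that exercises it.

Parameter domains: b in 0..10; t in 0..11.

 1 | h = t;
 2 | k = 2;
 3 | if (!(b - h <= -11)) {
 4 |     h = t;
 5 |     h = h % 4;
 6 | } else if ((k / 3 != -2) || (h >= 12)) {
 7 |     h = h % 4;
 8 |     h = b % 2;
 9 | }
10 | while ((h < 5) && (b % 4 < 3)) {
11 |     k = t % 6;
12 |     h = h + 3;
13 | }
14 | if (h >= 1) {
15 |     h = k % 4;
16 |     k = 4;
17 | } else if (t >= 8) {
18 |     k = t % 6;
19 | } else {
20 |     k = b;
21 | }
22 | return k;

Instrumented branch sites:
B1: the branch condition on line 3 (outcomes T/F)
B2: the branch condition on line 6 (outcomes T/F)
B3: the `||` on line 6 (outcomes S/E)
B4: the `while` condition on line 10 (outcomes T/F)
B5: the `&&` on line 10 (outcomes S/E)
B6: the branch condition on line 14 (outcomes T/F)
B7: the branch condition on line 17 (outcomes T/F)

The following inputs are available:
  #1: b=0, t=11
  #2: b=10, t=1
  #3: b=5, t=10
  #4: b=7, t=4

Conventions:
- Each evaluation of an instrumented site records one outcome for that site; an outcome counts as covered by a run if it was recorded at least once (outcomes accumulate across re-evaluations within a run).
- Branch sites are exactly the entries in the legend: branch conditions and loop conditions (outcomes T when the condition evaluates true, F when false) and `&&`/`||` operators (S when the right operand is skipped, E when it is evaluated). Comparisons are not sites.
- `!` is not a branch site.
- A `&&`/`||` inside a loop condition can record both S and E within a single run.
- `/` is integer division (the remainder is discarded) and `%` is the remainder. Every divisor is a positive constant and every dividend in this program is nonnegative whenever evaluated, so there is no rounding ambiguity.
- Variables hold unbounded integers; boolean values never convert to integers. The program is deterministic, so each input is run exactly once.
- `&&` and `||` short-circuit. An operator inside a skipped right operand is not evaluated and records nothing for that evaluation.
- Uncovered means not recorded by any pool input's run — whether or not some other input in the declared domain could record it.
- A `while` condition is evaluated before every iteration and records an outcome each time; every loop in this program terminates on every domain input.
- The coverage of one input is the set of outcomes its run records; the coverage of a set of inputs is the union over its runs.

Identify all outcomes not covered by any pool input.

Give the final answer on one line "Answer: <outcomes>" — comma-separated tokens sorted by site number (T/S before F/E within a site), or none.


#1 (b=0, t=11) -> covered: B1=F, B2=T, B3=S, B4=T, B4=F, B5=S, B5=E, B6=T
#2 (b=10, t=1) -> covered: B1=T, B4=T, B4=F, B5=S, B5=E, B6=T
#3 (b=5, t=10) -> covered: B1=T, B4=T, B4=F, B5=S, B5=E, B6=T
#4 (b=7, t=4) -> covered: B1=T, B4=F, B5=E, B6=F, B7=F
union over the pool: B1=T, B1=F, B2=T, B3=S, B4=T, B4=F, B5=S, B5=E, B6=T, B6=F, B7=F
uncovered (3 of 14): B2=F, B3=E, B7=T
Answer: B2=F, B3=E, B7=T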